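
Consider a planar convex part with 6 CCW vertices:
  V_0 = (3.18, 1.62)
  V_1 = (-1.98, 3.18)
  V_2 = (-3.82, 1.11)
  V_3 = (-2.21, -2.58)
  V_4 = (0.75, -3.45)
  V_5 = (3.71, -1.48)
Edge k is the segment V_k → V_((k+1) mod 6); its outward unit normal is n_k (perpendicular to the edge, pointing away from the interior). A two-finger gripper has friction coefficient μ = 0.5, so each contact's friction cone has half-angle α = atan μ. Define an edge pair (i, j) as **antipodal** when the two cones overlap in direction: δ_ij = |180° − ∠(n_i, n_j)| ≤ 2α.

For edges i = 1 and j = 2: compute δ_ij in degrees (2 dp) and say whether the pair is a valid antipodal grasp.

α = atan 0.5 = 26.57°;  2α = 53.13°
edge 1: e_1 = (-1.84, -2.07);  n_1 = (-0.7474, +0.6644)
edge 2: e_2 = (+1.61, -3.69);  n_2 = (-0.9166, -0.3999)
∠(n_1, n_2) = 65.21°
δ = |180° − 65.21°| = 114.79°
114.79° > 2α = 53.13°  →  invalid

δ = 114.79°, invalid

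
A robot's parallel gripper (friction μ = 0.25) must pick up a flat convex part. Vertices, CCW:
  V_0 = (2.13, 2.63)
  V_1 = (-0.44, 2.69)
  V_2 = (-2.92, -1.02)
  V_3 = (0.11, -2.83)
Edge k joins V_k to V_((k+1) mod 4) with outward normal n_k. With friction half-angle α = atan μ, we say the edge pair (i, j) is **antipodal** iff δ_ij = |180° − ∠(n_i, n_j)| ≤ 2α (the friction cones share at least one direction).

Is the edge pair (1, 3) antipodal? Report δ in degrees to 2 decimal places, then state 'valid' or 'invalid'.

α = atan 0.25 = 14.04°;  2α = 28.07°
edge 1: e_1 = (-2.48, -3.71);  n_1 = (-0.8314, +0.5557)
edge 3: e_3 = (+2.02, +5.46);  n_3 = (+0.9379, -0.3470)
∠(n_1, n_3) = 166.54°
δ = |180° − 166.54°| = 13.46°
13.46° ≤ 2α = 28.07°  →  valid

δ = 13.46°, valid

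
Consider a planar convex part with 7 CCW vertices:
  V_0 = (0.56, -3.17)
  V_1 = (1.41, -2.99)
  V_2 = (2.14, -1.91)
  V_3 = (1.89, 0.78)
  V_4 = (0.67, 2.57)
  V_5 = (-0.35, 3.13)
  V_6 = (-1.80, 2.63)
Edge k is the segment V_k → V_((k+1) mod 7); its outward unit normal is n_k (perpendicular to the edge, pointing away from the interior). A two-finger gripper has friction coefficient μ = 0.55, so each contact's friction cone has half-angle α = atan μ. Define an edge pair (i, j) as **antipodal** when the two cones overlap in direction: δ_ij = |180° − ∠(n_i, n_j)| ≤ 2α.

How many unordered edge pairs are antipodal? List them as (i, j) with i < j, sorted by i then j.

count = 7; pairs: (0,4), (0,5), (1,5), (1,6), (2,6), (3,6), (4,6)

α = atan 0.55 = 28.81°;  2α = 57.62°
n_0 = (+0.2072, -0.9783)
n_1 = (+0.8285, -0.5600)
n_2 = (+0.9957, +0.0925)
n_3 = (+0.8263, +0.5632)
n_4 = (+0.4813, +0.8766)
n_5 = (-0.3260, +0.9454)
n_6 = (-0.9263, -0.3769)
  (0,1): δ = 136.01°  ·
  (0,2): δ = 96.65°  ·
  (0,3): δ = 67.68°  ·
  (0,4): δ = 40.72°  ✓
  (0,5): δ = 7.07°  ✓
  (0,6): δ = 100.18°  ·
  (1,2): δ = 140.63°  ·
  (1,3): δ = 111.67°  ·
  (1,4): δ = 84.71°  ·
  (1,5): δ = 36.92°  ✓
  (1,6): δ = 56.20°  ✓
  (2,3): δ = 151.03°  ·
  (2,4): δ = 124.08°  ·
  (2,5): δ = 76.28°  ·
  (2,6): δ = 16.83°  ✓
  (3,4): δ = 153.04°  ·
  (3,5): δ = 105.25°  ·
  (3,6): δ = 12.14°  ✓
  (4,5): δ = 132.21°  ·
  (4,6): δ = 39.09°  ✓
  (5,6): δ = 86.88°  ·
antipodal pairs: 7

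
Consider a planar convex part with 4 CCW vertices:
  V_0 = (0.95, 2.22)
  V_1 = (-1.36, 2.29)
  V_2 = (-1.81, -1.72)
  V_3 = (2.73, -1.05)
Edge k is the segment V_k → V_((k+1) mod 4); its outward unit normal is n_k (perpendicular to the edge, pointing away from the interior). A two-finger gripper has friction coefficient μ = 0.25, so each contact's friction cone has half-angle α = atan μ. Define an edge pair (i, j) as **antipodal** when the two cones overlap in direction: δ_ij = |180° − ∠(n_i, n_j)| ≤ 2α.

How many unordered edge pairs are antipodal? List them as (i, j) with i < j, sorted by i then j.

count = 1; pairs: (0,2)

α = atan 0.25 = 14.04°;  2α = 28.07°
n_0 = (+0.0303, +0.9995)
n_1 = (-0.9938, +0.1115)
n_2 = (+0.1460, -0.9893)
n_3 = (+0.8783, +0.4781)
  (0,1): δ = 94.67°  ·
  (0,2): δ = 10.13°  ✓
  (0,3): δ = 120.30°  ·
  (1,2): δ = 75.20°  ·
  (1,3): δ = 34.96°  ·
  (2,3): δ = 69.83°  ·
antipodal pairs: 1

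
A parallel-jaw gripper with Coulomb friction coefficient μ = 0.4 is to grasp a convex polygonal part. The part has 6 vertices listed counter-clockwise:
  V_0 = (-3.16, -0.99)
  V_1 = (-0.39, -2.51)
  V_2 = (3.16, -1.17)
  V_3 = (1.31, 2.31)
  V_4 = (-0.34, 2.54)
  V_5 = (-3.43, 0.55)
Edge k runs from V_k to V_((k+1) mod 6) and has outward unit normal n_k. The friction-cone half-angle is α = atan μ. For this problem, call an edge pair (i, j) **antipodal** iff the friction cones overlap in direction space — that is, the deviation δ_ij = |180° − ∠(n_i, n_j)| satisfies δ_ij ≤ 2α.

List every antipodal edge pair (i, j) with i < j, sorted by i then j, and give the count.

α = atan 0.4 = 21.80°;  2α = 43.60°
n_0 = (-0.4811, -0.8767)
n_1 = (+0.3531, -0.9356)
n_2 = (+0.8830, +0.4694)
n_3 = (+0.1381, +0.9904)
n_4 = (-0.5414, +0.8407)
n_5 = (-0.9850, -0.1727)
  (0,1): δ = 130.57°  ·
  (0,2): δ = 33.25°  ✓
  (0,3): δ = 20.82°  ✓
  (0,4): δ = 61.54°  ·
  (0,5): δ = 128.70°  ·
  (1,2): δ = 82.68°  ·
  (1,3): δ = 28.62°  ✓
  (1,4): δ = 12.10°  ✓
  (1,5): δ = 79.26°  ·
  (2,3): δ = 125.93°  ·
  (2,4): δ = 85.21°  ·
  (2,5): δ = 18.05°  ✓
  (3,4): δ = 139.28°  ·
  (3,5): δ = 72.12°  ·
  (4,5): δ = 112.84°  ·
antipodal pairs: 5

count = 5; pairs: (0,2), (0,3), (1,3), (1,4), (2,5)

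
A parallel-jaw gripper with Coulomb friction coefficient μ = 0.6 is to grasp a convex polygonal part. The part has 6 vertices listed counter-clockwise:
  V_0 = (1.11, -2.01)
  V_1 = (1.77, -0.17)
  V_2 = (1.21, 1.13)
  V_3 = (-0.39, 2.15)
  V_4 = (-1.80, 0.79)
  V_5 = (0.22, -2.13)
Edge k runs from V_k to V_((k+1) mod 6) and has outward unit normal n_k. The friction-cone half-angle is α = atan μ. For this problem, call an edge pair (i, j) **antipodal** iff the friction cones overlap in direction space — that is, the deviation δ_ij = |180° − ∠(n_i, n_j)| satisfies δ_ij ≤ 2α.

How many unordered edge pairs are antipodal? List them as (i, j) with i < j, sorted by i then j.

α = atan 0.6 = 30.96°;  2α = 61.93°
n_0 = (+0.9413, -0.3376)
n_1 = (+0.9184, +0.3956)
n_2 = (+0.5376, +0.8432)
n_3 = (-0.6942, +0.7198)
n_4 = (-0.8224, -0.5689)
n_5 = (+0.1336, -0.9910)
  (0,1): δ = 136.96°  ·
  (0,2): δ = 102.78°  ·
  (0,3): δ = 26.30°  ✓
  (0,4): δ = 54.41°  ✓
  (0,5): δ = 117.41°  ·
  (1,2): δ = 145.82°  ·
  (1,3): δ = 69.34°  ·
  (1,4): δ = 11.37°  ✓
  (1,5): δ = 74.37°  ·
  (2,3): δ = 103.52°  ·
  (2,4): δ = 22.81°  ✓
  (2,5): δ = 40.20°  ✓
  (3,4): δ = 99.29°  ·
  (3,5): δ = 36.29°  ✓
  (4,5): δ = 117.00°  ·
antipodal pairs: 6

count = 6; pairs: (0,3), (0,4), (1,4), (2,4), (2,5), (3,5)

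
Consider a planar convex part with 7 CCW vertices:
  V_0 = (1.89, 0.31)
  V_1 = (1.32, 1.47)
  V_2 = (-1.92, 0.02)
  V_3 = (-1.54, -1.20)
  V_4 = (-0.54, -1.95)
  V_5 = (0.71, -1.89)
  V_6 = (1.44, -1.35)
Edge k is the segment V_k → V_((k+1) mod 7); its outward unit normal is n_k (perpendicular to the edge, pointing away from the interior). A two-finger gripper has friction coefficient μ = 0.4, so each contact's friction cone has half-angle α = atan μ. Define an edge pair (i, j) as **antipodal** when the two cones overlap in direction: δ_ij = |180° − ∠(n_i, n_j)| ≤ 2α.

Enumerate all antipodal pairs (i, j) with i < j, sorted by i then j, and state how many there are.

count = 5; pairs: (0,2), (0,3), (1,4), (1,5), (2,6)

α = atan 0.4 = 21.80°;  2α = 43.60°
n_0 = (+0.8975, +0.4410)
n_1 = (-0.4085, +0.9128)
n_2 = (-0.9548, -0.2974)
n_3 = (-0.6000, -0.8000)
n_4 = (+0.0479, -0.9988)
n_5 = (+0.5947, -0.8039)
n_6 = (+0.9652, -0.2616)
  (0,1): δ = 92.06°  ·
  (0,2): δ = 8.87°  ✓
  (0,3): δ = 26.96°  ✓
  (0,4): δ = 66.58°  ·
  (0,5): δ = 100.32°  ·
  (0,6): δ = 138.66°  ·
  (1,2): δ = 96.81°  ·
  (1,3): δ = 60.98°  ·
  (1,4): δ = 21.36°  ✓
  (1,5): δ = 12.38°  ✓
  (1,6): δ = 50.72°  ·
  (2,3): δ = 144.17°  ·
  (2,4): δ = 104.55°  ·
  (2,5): δ = 70.81°  ·
  (2,6): δ = 32.47°  ✓
  (3,4): δ = 140.38°  ·
  (3,5): δ = 106.64°  ·
  (3,6): δ = 68.30°  ·
  (4,5): δ = 146.26°  ·
  (4,6): δ = 107.92°  ·
  (5,6): δ = 141.66°  ·
antipodal pairs: 5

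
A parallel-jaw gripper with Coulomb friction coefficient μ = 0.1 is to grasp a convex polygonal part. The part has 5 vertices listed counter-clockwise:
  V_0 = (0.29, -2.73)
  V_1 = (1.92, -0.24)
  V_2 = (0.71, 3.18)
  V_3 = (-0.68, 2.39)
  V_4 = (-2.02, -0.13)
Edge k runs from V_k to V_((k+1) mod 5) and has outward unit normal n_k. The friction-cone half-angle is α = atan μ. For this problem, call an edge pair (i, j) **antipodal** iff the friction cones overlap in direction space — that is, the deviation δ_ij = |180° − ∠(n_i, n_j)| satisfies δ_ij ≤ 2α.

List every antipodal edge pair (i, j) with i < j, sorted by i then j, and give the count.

count = 1; pairs: (0,3)

α = atan 0.1 = 5.71°;  2α = 11.42°
n_0 = (+0.8367, -0.5477)
n_1 = (+0.9427, +0.3335)
n_2 = (-0.4941, +0.8694)
n_3 = (-0.8829, +0.4695)
n_4 = (-0.7476, -0.6642)
  (0,1): δ = 127.31°  ·
  (0,2): δ = 27.18°  ·
  (0,3): δ = 5.21°  ✓
  (0,4): δ = 74.83°  ·
  (1,2): δ = 79.87°  ·
  (1,3): δ = 47.49°  ·
  (1,4): δ = 22.14°  ·
  (2,3): δ = 147.61°  ·
  (2,4): δ = 77.99°  ·
  (3,4): δ = 110.38°  ·
antipodal pairs: 1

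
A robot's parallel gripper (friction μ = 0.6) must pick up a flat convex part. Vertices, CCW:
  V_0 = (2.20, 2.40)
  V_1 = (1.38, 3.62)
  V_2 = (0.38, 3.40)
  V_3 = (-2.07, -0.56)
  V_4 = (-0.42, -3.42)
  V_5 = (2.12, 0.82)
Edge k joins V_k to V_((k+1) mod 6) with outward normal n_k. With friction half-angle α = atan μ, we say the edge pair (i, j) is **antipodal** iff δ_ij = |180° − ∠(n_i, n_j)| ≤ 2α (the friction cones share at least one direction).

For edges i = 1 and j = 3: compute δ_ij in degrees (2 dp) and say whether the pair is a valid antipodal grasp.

δ = 72.43°, invalid

α = atan 0.6 = 30.96°;  2α = 61.93°
edge 1: e_1 = (-1.00, -0.22);  n_1 = (-0.2149, +0.9766)
edge 3: e_3 = (+1.65, -2.86);  n_3 = (-0.8662, -0.4997)
∠(n_1, n_3) = 107.57°
δ = |180° − 107.57°| = 72.43°
72.43° > 2α = 61.93°  →  invalid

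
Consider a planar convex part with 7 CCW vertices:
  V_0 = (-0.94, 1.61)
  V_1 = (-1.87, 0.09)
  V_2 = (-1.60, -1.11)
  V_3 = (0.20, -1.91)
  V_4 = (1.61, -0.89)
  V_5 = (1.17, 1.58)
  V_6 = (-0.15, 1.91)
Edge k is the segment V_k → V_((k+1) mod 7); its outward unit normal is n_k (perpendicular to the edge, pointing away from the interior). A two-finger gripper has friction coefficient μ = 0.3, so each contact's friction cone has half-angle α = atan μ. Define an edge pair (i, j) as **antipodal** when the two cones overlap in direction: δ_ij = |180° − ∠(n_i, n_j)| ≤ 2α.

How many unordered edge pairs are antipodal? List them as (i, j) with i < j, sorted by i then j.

α = atan 0.3 = 16.70°;  2α = 33.40°
n_0 = (-0.8530, +0.5219)
n_1 = (-0.9756, -0.2195)
n_2 = (-0.4061, -0.9138)
n_3 = (+0.5861, -0.8102)
n_4 = (+0.9845, +0.1754)
n_5 = (+0.2425, +0.9701)
n_6 = (-0.3550, +0.9349)
  (0,1): δ = 135.86°  ·
  (0,2): δ = 82.50°  ·
  (0,3): δ = 22.66°  ✓
  (0,4): δ = 41.56°  ·
  (0,5): δ = 107.42°  ·
  (0,6): δ = 142.25°  ·
  (1,2): δ = 126.64°  ·
  (1,3): δ = 66.80°  ·
  (1,4): δ = 2.58°  ✓
  (1,5): δ = 63.28°  ·
  (1,6): δ = 98.11°  ·
  (2,3): δ = 120.16°  ·
  (2,4): δ = 55.94°  ·
  (2,5): δ = 9.93°  ✓
  (2,6): δ = 44.76°  ·
  (3,4): δ = 115.78°  ·
  (3,5): δ = 49.92°  ·
  (3,6): δ = 15.09°  ✓
  (4,5): δ = 114.14°  ·
  (4,6): δ = 79.31°  ·
  (5,6): δ = 145.17°  ·
antipodal pairs: 4

count = 4; pairs: (0,3), (1,4), (2,5), (3,6)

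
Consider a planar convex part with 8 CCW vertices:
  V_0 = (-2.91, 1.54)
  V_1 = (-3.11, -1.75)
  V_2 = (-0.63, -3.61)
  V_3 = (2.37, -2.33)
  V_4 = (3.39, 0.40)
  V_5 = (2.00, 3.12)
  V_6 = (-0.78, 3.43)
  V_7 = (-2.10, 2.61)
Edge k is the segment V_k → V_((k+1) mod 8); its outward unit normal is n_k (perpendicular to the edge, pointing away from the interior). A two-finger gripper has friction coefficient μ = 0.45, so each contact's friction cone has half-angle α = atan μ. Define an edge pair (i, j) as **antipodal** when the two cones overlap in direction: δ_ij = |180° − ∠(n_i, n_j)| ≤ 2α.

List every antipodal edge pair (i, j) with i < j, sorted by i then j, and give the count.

α = atan 0.45 = 24.23°;  2α = 48.46°
n_0 = (-0.9982, +0.0607)
n_1 = (-0.6000, -0.8000)
n_2 = (+0.3924, -0.9198)
n_3 = (+0.9368, -0.3500)
n_4 = (+0.8905, +0.4551)
n_5 = (+0.1108, +0.9938)
n_6 = (-0.5277, +0.8494)
n_7 = (-0.7973, +0.6036)
  (0,1): δ = 123.39°  ·
  (0,2): δ = 63.41°  ·
  (0,3): δ = 17.01°  ✓
  (0,4): δ = 30.55°  ✓
  (0,5): δ = 87.12°  ·
  (0,6): δ = 125.33°  ·
  (0,7): δ = 146.35°  ·
  (1,2): δ = 120.02°  ·
  (1,3): δ = 73.62°  ·
  (1,4): δ = 26.06°  ✓
  (1,5): δ = 30.51°  ✓
  (1,6): δ = 68.72°  ·
  (1,7): δ = 89.74°  ·
  (2,3): δ = 133.59°  ·
  (2,4): δ = 86.04°  ·
  (2,5): δ = 29.47°  ✓
  (2,6): δ = 8.74°  ✓
  (2,7): δ = 29.77°  ✓
  (3,4): δ = 132.44°  ·
  (3,5): δ = 75.88°  ·
  (3,6): δ = 37.66°  ✓
  (3,7): δ = 16.64°  ✓
  (4,5): δ = 123.43°  ·
  (4,6): δ = 85.22°  ·
  (4,7): δ = 64.19°  ·
  (5,6): δ = 141.79°  ·
  (5,7): δ = 120.76°  ·
  (6,7): δ = 158.98°  ·
antipodal pairs: 9

count = 9; pairs: (0,3), (0,4), (1,4), (1,5), (2,5), (2,6), (2,7), (3,6), (3,7)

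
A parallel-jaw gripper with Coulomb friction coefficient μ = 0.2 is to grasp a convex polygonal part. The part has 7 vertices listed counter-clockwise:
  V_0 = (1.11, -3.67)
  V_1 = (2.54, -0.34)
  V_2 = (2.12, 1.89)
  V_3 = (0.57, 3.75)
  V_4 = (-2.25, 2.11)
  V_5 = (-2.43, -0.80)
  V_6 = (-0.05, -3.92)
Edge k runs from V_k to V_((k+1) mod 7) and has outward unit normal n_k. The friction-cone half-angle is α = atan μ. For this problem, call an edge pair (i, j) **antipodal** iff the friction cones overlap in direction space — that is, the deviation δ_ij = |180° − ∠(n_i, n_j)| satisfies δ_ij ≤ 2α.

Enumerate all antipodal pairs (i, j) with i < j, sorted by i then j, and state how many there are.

count = 4; pairs: (0,4), (1,4), (2,5), (3,6)

α = atan 0.2 = 11.31°;  2α = 22.62°
n_0 = (+0.9189, -0.3946)
n_1 = (+0.9827, +0.1851)
n_2 = (+0.7682, +0.6402)
n_3 = (-0.5027, +0.8644)
n_4 = (-0.9981, +0.0617)
n_5 = (-0.7951, -0.6065)
n_6 = (+0.2107, -0.9776)
  (0,1): δ = 146.09°  ·
  (0,2): δ = 116.95°  ·
  (0,3): δ = 36.58°  ·
  (0,4): δ = 19.70°  ✓
  (0,5): δ = 60.58°  ·
  (0,6): δ = 125.40°  ·
  (1,2): δ = 150.86°  ·
  (1,3): δ = 70.49°  ·
  (1,4): δ = 14.21°  ✓
  (1,5): δ = 26.67°  ·
  (1,6): δ = 91.50°  ·
  (2,3): δ = 99.62°  ·
  (2,4): δ = 43.35°  ·
  (2,5): δ = 2.47°  ✓
  (2,6): δ = 62.36°  ·
  (3,4): δ = 123.72°  ·
  (3,5): δ = 82.84°  ·
  (3,6): δ = 18.02°  ✓
  (4,5): δ = 139.12°  ·
  (4,6): δ = 74.30°  ·
  (5,6): δ = 115.17°  ·
antipodal pairs: 4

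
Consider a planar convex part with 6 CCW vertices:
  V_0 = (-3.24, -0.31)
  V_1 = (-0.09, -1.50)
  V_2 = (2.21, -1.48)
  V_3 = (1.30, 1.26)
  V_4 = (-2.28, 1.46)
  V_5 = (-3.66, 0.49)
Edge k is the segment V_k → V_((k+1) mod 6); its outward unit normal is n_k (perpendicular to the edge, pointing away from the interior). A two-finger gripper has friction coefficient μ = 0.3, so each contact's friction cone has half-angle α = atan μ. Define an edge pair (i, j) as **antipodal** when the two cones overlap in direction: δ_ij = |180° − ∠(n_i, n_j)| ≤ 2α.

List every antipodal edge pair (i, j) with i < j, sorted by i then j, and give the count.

count = 3; pairs: (0,3), (1,3), (2,5)

α = atan 0.3 = 16.70°;  2α = 33.40°
n_0 = (-0.3534, -0.9355)
n_1 = (+0.0087, -1.0000)
n_2 = (+0.9490, +0.3152)
n_3 = (+0.0558, +0.9984)
n_4 = (-0.5751, +0.8181)
n_5 = (-0.8854, -0.4648)
  (0,1): δ = 158.81°  ·
  (0,2): δ = 50.93°  ·
  (0,3): δ = 17.50°  ✓
  (0,4): δ = 55.80°  ·
  (0,5): δ = 138.39°  ·
  (1,2): δ = 72.13°  ·
  (1,3): δ = 3.70°  ✓
  (1,4): δ = 34.61°  ·
  (1,5): δ = 117.20°  ·
  (2,3): δ = 111.57°  ·
  (2,4): δ = 73.27°  ·
  (2,5): δ = 9.33°  ✓
  (3,4): δ = 141.70°  ·
  (3,5): δ = 59.10°  ·
  (4,5): δ = 97.40°  ·
antipodal pairs: 3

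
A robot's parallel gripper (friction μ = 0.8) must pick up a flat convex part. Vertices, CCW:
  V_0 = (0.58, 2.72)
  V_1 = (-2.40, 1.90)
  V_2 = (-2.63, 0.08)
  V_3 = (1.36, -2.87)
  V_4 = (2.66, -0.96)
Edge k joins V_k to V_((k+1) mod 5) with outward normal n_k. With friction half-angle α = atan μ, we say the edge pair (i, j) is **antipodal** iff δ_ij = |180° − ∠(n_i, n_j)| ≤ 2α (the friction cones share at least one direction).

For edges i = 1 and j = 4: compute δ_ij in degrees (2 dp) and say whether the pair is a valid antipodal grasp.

δ = 36.68°, valid

α = atan 0.8 = 38.66°;  2α = 77.32°
edge 1: e_1 = (-0.23, -1.82);  n_1 = (-0.9921, +0.1254)
edge 4: e_4 = (-2.08, +3.68);  n_4 = (+0.8706, +0.4921)
∠(n_1, n_4) = 143.32°
δ = |180° − 143.32°| = 36.68°
36.68° ≤ 2α = 77.32°  →  valid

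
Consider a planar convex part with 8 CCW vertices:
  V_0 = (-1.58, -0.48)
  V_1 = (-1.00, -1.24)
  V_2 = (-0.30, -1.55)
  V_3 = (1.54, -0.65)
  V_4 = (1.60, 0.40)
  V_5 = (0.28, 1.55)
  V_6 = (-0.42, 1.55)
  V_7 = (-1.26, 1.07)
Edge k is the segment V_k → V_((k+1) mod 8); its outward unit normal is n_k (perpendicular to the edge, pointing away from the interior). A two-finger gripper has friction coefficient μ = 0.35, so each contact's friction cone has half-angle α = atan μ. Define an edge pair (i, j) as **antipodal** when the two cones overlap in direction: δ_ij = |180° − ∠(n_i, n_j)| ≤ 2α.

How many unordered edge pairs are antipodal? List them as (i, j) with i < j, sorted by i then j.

count = 6; pairs: (0,4), (1,4), (1,5), (2,5), (2,6), (3,7)

α = atan 0.35 = 19.29°;  2α = 38.58°
n_0 = (-0.7950, -0.6067)
n_1 = (-0.4049, -0.9143)
n_2 = (+0.4394, -0.8983)
n_3 = (+0.9984, -0.0570)
n_4 = (+0.6569, +0.7540)
n_5 = (+0.0000, +1.0000)
n_6 = (-0.4961, +0.8682)
n_7 = (-0.9793, +0.2022)
  (0,1): δ = 151.24°  ·
  (0,2): δ = 101.28°  ·
  (0,3): δ = 40.62°  ·
  (0,4): δ = 11.59°  ✓
  (0,5): δ = 52.65°  ·
  (0,6): δ = 82.40°  ·
  (0,7): δ = 130.99°  ·
  (1,2): δ = 130.05°  ·
  (1,3): δ = 69.38°  ·
  (1,4): δ = 17.18°  ✓
  (1,5): δ = 23.89°  ✓
  (1,6): δ = 53.63°  ·
  (1,7): δ = 102.22°  ·
  (2,3): δ = 119.34°  ·
  (2,4): δ = 67.13°  ·
  (2,5): δ = 26.06°  ✓
  (2,6): δ = 3.68°  ✓
  (2,7): δ = 52.27°  ·
  (3,4): δ = 127.79°  ·
  (3,5): δ = 86.73°  ·
  (3,6): δ = 56.98°  ·
  (3,7): δ = 8.39°  ✓
  (4,5): δ = 138.94°  ·
  (4,6): δ = 109.19°  ·
  (4,7): δ = 60.60°  ·
  (5,6): δ = 150.26°  ·
  (5,7): δ = 101.66°  ·
  (6,7): δ = 131.41°  ·
antipodal pairs: 6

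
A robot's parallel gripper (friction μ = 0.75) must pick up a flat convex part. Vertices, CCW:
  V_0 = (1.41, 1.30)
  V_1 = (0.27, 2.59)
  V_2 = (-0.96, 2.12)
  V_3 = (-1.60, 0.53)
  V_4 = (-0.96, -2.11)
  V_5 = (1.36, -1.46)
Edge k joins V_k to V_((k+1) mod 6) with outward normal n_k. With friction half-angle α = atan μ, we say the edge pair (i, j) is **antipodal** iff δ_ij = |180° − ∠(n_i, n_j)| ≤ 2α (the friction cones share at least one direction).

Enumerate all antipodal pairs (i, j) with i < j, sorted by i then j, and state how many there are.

α = atan 0.75 = 36.87°;  2α = 73.74°
n_0 = (+0.7493, +0.6622)
n_1 = (-0.3569, +0.9341)
n_2 = (-0.9277, +0.3734)
n_3 = (-0.9719, -0.2356)
n_4 = (+0.2698, -0.9629)
n_5 = (+0.9998, -0.0181)
  (0,1): δ = 110.56°  ·
  (0,2): δ = 63.39°  ✓
  (0,3): δ = 27.84°  ✓
  (0,4): δ = 64.18°  ✓
  (0,5): δ = 137.49°  ·
  (1,2): δ = 132.84°  ·
  (1,3): δ = 97.29°  ·
  (1,4): δ = 5.26°  ✓
  (1,5): δ = 68.05°  ✓
  (2,3): δ = 144.45°  ·
  (2,4): δ = 52.42°  ✓
  (2,5): δ = 20.89°  ✓
  (3,4): δ = 87.98°  ·
  (3,5): δ = 14.66°  ✓
  (4,5): δ = 106.69°  ·
antipodal pairs: 8

count = 8; pairs: (0,2), (0,3), (0,4), (1,4), (1,5), (2,4), (2,5), (3,5)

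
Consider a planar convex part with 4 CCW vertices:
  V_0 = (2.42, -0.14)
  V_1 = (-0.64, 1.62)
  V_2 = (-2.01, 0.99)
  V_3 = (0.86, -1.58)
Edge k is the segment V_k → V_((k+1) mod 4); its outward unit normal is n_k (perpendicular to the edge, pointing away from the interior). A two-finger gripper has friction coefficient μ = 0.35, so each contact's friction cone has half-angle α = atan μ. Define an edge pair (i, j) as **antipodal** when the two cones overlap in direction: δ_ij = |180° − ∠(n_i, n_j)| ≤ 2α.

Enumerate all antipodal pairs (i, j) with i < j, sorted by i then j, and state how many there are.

α = atan 0.35 = 19.29°;  2α = 38.58°
n_0 = (+0.4986, +0.8668)
n_1 = (-0.4178, +0.9085)
n_2 = (-0.6671, -0.7450)
n_3 = (+0.6783, -0.7348)
  (0,1): δ = 125.40°  ·
  (0,2): δ = 11.94°  ✓
  (0,3): δ = 72.62°  ·
  (1,2): δ = 66.54°  ·
  (1,3): δ = 18.01°  ✓
  (2,3): δ = 95.45°  ·
antipodal pairs: 2

count = 2; pairs: (0,2), (1,3)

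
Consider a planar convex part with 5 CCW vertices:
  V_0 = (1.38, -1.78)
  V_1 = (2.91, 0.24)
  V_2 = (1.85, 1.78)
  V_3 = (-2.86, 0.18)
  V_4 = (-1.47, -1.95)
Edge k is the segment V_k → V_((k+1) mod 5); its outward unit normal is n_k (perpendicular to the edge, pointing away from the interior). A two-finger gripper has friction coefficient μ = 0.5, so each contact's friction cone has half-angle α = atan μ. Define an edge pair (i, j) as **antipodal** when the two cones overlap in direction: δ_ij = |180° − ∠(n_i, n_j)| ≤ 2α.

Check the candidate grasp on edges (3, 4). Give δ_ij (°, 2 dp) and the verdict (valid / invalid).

δ = 119.71°, invalid

α = atan 0.5 = 26.57°;  2α = 53.13°
edge 3: e_3 = (+1.39, -2.13);  n_3 = (-0.8375, -0.5465)
edge 4: e_4 = (+2.85, +0.17);  n_4 = (+0.0595, -0.9982)
∠(n_3, n_4) = 60.29°
δ = |180° − 60.29°| = 119.71°
119.71° > 2α = 53.13°  →  invalid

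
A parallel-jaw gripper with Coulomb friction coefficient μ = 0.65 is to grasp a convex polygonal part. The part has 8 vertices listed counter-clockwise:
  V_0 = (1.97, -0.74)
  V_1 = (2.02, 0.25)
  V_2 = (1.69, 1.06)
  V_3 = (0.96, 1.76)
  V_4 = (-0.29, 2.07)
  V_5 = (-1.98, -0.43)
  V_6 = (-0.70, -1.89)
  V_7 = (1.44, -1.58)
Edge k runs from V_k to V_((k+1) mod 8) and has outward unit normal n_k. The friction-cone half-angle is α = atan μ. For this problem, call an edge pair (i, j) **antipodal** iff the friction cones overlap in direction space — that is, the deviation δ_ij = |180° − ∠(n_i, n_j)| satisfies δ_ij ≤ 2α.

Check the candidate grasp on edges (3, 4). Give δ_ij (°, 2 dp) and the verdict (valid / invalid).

δ = 110.13°, invalid

α = atan 0.65 = 33.02°;  2α = 66.05°
edge 3: e_3 = (-1.25, +0.31);  n_3 = (+0.2407, +0.9706)
edge 4: e_4 = (-1.69, -2.50);  n_4 = (-0.8285, +0.5600)
∠(n_3, n_4) = 69.87°
δ = |180° − 69.87°| = 110.13°
110.13° > 2α = 66.05°  →  invalid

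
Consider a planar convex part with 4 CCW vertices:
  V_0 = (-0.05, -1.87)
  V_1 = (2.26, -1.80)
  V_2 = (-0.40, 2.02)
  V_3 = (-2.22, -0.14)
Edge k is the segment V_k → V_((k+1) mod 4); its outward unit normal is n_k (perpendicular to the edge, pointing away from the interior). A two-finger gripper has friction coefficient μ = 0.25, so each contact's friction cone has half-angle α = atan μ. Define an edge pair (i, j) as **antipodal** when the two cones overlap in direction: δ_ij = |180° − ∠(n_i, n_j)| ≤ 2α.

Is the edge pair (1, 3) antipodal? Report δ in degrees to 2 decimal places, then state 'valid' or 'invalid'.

α = atan 0.25 = 14.04°;  2α = 28.07°
edge 1: e_1 = (-2.66, +3.82);  n_1 = (+0.8206, +0.5714)
edge 3: e_3 = (+2.17, -1.73);  n_3 = (-0.6234, -0.7819)
∠(n_1, n_3) = 163.41°
δ = |180° − 163.41°| = 16.59°
16.59° ≤ 2α = 28.07°  →  valid

δ = 16.59°, valid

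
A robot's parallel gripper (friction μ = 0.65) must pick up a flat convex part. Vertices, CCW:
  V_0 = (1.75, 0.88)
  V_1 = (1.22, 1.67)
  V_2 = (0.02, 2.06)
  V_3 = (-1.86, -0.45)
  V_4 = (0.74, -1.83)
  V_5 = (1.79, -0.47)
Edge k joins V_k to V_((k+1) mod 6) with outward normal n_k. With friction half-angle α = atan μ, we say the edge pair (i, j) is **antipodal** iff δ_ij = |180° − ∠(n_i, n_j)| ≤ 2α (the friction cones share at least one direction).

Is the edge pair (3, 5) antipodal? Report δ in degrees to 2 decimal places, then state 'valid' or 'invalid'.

δ = 60.34°, valid

α = atan 0.65 = 33.02°;  2α = 66.05°
edge 3: e_3 = (+2.60, -1.38);  n_3 = (-0.4688, -0.8833)
edge 5: e_5 = (-0.04, +1.35);  n_5 = (+0.9996, +0.0296)
∠(n_3, n_5) = 119.66°
δ = |180° − 119.66°| = 60.34°
60.34° ≤ 2α = 66.05°  →  valid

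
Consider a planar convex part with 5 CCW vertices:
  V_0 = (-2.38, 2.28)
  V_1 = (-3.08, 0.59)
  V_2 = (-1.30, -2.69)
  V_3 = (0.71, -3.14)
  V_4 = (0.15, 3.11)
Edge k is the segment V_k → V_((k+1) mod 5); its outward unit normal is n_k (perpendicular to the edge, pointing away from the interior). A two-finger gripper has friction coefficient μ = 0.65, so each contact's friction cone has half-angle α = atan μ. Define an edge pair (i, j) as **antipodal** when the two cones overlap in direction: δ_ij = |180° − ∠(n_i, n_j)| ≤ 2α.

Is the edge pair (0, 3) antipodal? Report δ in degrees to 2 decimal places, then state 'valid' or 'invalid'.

α = atan 0.65 = 33.02°;  2α = 66.05°
edge 0: e_0 = (-0.70, -1.69);  n_0 = (-0.9239, +0.3827)
edge 3: e_3 = (-0.56, +6.25);  n_3 = (+0.9960, +0.0892)
∠(n_0, n_3) = 152.38°
δ = |180° − 152.38°| = 27.62°
27.62° ≤ 2α = 66.05°  →  valid

δ = 27.62°, valid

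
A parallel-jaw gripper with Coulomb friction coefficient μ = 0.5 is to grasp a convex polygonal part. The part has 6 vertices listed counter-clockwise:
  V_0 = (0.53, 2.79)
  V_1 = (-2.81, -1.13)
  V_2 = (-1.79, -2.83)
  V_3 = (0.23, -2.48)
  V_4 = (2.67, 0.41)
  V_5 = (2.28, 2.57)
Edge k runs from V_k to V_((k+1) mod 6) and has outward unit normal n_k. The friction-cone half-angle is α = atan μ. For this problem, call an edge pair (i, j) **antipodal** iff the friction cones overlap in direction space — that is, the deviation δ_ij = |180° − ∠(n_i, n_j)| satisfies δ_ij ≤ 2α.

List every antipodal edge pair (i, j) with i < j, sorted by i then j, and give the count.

α = atan 0.5 = 26.57°;  2α = 53.13°
n_0 = (-0.7612, +0.6485)
n_1 = (-0.8575, -0.5145)
n_2 = (+0.1707, -0.9853)
n_3 = (+0.7641, -0.6451)
n_4 = (+0.9841, +0.1777)
n_5 = (+0.1247, +0.9922)
  (0,1): δ = 108.60°  ·
  (0,2): δ = 39.74°  ✓
  (0,3): δ = 0.26°  ✓
  (0,4): δ = 50.67°  ✓
  (0,5): δ = 123.27°  ·
  (1,2): δ = 111.13°  ·
  (1,3): δ = 71.14°  ·
  (1,4): δ = 20.73°  ✓
  (1,5): δ = 51.87°  ✓
  (2,3): δ = 140.00°  ·
  (2,4): δ = 89.60°  ·
  (2,5): δ = 17.00°  ✓
  (3,4): δ = 129.59°  ·
  (3,5): δ = 56.99°  ·
  (4,5): δ = 107.40°  ·
antipodal pairs: 6

count = 6; pairs: (0,2), (0,3), (0,4), (1,4), (1,5), (2,5)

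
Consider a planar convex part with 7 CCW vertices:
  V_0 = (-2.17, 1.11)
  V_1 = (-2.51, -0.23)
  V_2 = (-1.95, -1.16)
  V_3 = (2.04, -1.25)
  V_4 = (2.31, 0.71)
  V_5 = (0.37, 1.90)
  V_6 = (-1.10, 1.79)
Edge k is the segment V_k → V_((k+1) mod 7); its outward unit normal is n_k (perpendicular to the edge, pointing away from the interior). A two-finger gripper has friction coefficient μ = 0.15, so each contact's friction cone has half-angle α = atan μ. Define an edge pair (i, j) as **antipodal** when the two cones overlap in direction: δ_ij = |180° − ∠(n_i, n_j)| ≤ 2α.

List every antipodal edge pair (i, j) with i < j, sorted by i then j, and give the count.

count = 2; pairs: (0,3), (2,5)

α = atan 0.15 = 8.53°;  2α = 17.06°
n_0 = (-0.9693, +0.2459)
n_1 = (-0.8567, -0.5158)
n_2 = (-0.0226, -0.9997)
n_3 = (+0.9906, -0.1365)
n_4 = (+0.5229, +0.8524)
n_5 = (-0.0746, +0.9972)
n_6 = (-0.5364, +0.8440)
  (0,1): δ = 134.71°  ·
  (0,2): δ = 77.05°  ·
  (0,3): δ = 6.39°  ✓
  (0,4): δ = 72.71°  ·
  (0,5): δ = 108.52°  ·
  (0,6): δ = 136.67°  ·
  (1,2): δ = 122.35°  ·
  (1,3): δ = 38.90°  ·
  (1,4): δ = 27.42°  ·
  (1,5): δ = 63.23°  ·
  (1,6): δ = 91.38°  ·
  (2,3): δ = 96.55°  ·
  (2,4): δ = 30.23°  ·
  (2,5): δ = 5.57°  ✓
  (2,6): δ = 33.73°  ·
  (3,4): δ = 113.68°  ·
  (3,5): δ = 77.88°  ·
  (3,6): δ = 49.72°  ·
  (4,5): δ = 144.20°  ·
  (4,6): δ = 116.04°  ·
  (5,6): δ = 151.84°  ·
antipodal pairs: 2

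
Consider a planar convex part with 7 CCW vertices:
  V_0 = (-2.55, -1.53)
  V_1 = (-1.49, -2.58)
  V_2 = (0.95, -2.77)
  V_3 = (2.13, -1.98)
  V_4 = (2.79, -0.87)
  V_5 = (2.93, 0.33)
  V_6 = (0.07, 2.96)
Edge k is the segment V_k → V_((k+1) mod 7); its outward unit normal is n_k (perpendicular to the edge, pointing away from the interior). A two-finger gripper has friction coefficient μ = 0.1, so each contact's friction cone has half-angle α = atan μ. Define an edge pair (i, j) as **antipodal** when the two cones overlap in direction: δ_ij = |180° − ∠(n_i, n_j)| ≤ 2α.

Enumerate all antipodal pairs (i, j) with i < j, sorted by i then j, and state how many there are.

α = atan 0.1 = 5.71°;  2α = 11.42°
n_0 = (-0.7037, -0.7105)
n_1 = (-0.0776, -0.9970)
n_2 = (+0.5563, -0.8310)
n_3 = (+0.8595, -0.5111)
n_4 = (+0.9933, -0.1159)
n_5 = (+0.6769, +0.7361)
n_6 = (-0.8637, +0.5040)
  (0,1): δ = 139.72°  ·
  (0,2): δ = 101.47°  ·
  (0,3): δ = 76.01°  ·
  (0,4): δ = 51.93°  ·
  (0,5): δ = 2.13°  ✓
  (0,6): δ = 104.46°  ·
  (1,2): δ = 141.75°  ·
  (1,3): δ = 116.28°  ·
  (1,4): δ = 92.20°  ·
  (1,5): δ = 38.15°  ·
  (1,6): δ = 64.19°  ·
  (2,3): δ = 154.54°  ·
  (2,4): δ = 130.46°  ·
  (2,5): δ = 76.40°  ·
  (2,6): δ = 25.93°  ·
  (3,4): δ = 155.92°  ·
  (3,5): δ = 101.87°  ·
  (3,6): δ = 0.47°  ✓
  (4,5): δ = 125.95°  ·
  (4,6): δ = 23.61°  ·
  (5,6): δ = 77.66°  ·
antipodal pairs: 2

count = 2; pairs: (0,5), (3,6)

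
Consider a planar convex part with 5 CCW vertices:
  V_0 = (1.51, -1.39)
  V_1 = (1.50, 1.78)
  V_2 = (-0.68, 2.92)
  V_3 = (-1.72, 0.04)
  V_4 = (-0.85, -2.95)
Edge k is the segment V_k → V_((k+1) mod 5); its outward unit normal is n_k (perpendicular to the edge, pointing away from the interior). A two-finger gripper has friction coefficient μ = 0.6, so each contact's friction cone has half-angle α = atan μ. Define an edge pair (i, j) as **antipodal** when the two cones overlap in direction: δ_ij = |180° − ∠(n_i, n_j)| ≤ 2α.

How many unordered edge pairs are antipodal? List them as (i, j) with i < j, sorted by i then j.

count = 5; pairs: (0,2), (0,3), (1,3), (1,4), (2,4)

α = atan 0.6 = 30.96°;  2α = 61.93°
n_0 = (+1.0000, +0.0032)
n_1 = (+0.4634, +0.8861)
n_2 = (-0.9406, +0.3396)
n_3 = (-0.9602, -0.2794)
n_4 = (+0.5514, -0.8342)
  (0,1): δ = 117.79°  ·
  (0,2): δ = 20.04°  ✓
  (0,3): δ = 16.04°  ✓
  (0,4): δ = 123.28°  ·
  (1,2): δ = 82.25°  ·
  (1,3): δ = 46.17°  ✓
  (1,4): δ = 61.07°  ✓
  (2,3): δ = 143.92°  ·
  (2,4): δ = 36.68°  ✓
  (3,4): δ = 72.76°  ·
antipodal pairs: 5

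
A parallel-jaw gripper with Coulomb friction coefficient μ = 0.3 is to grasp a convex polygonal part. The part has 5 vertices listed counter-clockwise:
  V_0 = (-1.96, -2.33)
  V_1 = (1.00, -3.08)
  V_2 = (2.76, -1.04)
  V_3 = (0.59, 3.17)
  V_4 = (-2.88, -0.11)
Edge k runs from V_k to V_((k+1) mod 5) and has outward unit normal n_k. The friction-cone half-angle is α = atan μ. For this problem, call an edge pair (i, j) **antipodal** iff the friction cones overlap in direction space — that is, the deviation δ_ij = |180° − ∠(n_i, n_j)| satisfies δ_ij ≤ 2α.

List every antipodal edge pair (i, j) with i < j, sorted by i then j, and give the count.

count = 2; pairs: (1,3), (2,4)

α = atan 0.3 = 16.70°;  2α = 33.40°
n_0 = (-0.2456, -0.9694)
n_1 = (+0.7572, -0.6532)
n_2 = (+0.8889, +0.4582)
n_3 = (-0.6869, +0.7267)
n_4 = (-0.9238, -0.3828)
  (0,1): δ = 116.57°  ·
  (0,2): δ = 48.51°  ·
  (0,3): δ = 57.61°  ·
  (0,4): δ = 126.73°  ·
  (1,2): δ = 111.95°  ·
  (1,3): δ = 5.83°  ✓
  (1,4): δ = 63.30°  ·
  (2,3): δ = 73.88°  ·
  (2,4): δ = 4.76°  ✓
  (3,4): δ = 110.88°  ·
antipodal pairs: 2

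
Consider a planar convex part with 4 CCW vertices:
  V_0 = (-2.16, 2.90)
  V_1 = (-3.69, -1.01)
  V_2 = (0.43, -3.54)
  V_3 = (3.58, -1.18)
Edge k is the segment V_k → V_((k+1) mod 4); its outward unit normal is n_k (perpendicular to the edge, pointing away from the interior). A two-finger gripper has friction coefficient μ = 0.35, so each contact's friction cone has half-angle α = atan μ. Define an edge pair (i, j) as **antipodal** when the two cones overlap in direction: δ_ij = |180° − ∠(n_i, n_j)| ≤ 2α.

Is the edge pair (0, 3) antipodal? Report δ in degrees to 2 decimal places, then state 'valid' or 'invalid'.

δ = 75.97°, invalid

α = atan 0.35 = 19.29°;  2α = 38.58°
edge 0: e_0 = (-1.53, -3.91);  n_0 = (-0.9312, +0.3644)
edge 3: e_3 = (-5.74, +4.08);  n_3 = (+0.5794, +0.8151)
∠(n_0, n_3) = 104.03°
δ = |180° − 104.03°| = 75.97°
75.97° > 2α = 38.58°  →  invalid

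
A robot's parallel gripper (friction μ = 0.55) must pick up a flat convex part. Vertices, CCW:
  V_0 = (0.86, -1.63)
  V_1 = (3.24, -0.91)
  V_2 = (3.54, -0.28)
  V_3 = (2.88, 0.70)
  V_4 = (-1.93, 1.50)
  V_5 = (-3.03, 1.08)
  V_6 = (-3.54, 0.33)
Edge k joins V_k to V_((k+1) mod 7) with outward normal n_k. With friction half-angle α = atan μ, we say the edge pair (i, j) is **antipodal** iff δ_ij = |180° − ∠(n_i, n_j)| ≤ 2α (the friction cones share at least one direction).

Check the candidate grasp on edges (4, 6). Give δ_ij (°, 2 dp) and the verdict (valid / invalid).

δ = 44.91°, valid

α = atan 0.55 = 28.81°;  2α = 57.62°
edge 4: e_4 = (-1.10, -0.42);  n_4 = (-0.3567, +0.9342)
edge 6: e_6 = (+4.40, -1.96);  n_6 = (-0.4069, -0.9135)
∠(n_4, n_6) = 135.09°
δ = |180° − 135.09°| = 44.91°
44.91° ≤ 2α = 57.62°  →  valid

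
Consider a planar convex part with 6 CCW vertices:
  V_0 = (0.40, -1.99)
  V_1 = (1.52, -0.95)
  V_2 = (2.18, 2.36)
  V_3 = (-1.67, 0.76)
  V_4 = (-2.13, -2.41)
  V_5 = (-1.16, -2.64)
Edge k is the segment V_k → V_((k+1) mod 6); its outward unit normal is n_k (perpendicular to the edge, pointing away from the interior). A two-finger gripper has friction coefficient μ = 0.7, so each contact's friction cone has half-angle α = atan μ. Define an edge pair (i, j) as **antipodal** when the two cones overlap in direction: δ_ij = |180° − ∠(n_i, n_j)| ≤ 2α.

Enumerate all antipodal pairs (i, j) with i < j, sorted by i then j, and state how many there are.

α = atan 0.7 = 34.99°;  2α = 69.98°
n_0 = (+0.6805, -0.7328)
n_1 = (+0.9807, -0.1955)
n_2 = (-0.3838, +0.9234)
n_3 = (-0.9896, +0.1436)
n_4 = (-0.2307, -0.9730)
n_5 = (+0.3846, -0.9231)
  (0,1): δ = 144.16°  ·
  (0,2): δ = 20.31°  ✓
  (0,3): δ = 38.86°  ✓
  (0,4): δ = 123.78°  ·
  (0,5): δ = 159.74°  ·
  (1,2): δ = 56.16°  ✓
  (1,3): δ = 3.02°  ✓
  (1,4): δ = 87.94°  ·
  (1,5): δ = 123.90°  ·
  (2,3): δ = 120.82°  ·
  (2,4): δ = 35.91°  ✓
  (2,5): δ = 0.05°  ✓
  (3,4): δ = 95.08°  ·
  (3,5): δ = 59.12°  ✓
  (4,5): δ = 144.04°  ·
antipodal pairs: 7

count = 7; pairs: (0,2), (0,3), (1,2), (1,3), (2,4), (2,5), (3,5)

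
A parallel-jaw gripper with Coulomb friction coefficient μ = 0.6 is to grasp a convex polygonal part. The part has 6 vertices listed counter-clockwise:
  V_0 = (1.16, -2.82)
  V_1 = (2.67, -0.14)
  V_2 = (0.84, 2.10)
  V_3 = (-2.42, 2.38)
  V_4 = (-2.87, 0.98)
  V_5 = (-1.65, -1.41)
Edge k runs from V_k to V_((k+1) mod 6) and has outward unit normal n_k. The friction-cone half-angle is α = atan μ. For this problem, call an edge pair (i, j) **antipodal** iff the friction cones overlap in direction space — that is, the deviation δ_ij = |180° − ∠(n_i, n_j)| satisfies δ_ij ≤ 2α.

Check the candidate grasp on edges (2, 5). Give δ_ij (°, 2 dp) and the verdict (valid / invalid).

α = atan 0.6 = 30.96°;  2α = 61.93°
edge 2: e_2 = (-3.26, +0.28);  n_2 = (+0.0856, +0.9963)
edge 5: e_5 = (+2.81, -1.41);  n_5 = (-0.4485, -0.8938)
∠(n_2, n_5) = 158.26°
δ = |180° − 158.26°| = 21.74°
21.74° ≤ 2α = 61.93°  →  valid

δ = 21.74°, valid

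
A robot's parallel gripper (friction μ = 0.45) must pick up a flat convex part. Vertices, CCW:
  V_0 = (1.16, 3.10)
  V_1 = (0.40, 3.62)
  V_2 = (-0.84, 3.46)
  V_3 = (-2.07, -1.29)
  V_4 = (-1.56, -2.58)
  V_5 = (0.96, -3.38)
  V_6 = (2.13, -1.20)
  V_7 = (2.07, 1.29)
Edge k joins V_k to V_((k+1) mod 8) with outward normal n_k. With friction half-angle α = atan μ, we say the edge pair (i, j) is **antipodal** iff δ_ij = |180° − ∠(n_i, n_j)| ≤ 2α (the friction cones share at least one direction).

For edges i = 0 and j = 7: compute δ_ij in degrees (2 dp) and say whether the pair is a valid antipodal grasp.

δ = 151.07°, invalid

α = atan 0.45 = 24.23°;  2α = 48.46°
edge 0: e_0 = (-0.76, +0.52);  n_0 = (+0.5647, +0.8253)
edge 7: e_7 = (-0.91, +1.81);  n_7 = (+0.8934, +0.4492)
∠(n_0, n_7) = 28.93°
δ = |180° − 28.93°| = 151.07°
151.07° > 2α = 48.46°  →  invalid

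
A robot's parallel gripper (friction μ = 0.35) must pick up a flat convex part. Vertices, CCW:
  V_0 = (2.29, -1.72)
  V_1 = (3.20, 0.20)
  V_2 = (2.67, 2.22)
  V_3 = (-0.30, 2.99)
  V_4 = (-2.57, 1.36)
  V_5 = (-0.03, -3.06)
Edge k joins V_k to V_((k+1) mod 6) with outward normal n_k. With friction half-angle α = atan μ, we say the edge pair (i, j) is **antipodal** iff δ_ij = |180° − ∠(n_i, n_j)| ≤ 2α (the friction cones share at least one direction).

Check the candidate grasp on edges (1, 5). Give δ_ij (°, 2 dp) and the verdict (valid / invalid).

δ = 105.31°, invalid

α = atan 0.35 = 19.29°;  2α = 38.58°
edge 1: e_1 = (-0.53, +2.02);  n_1 = (+0.9673, +0.2538)
edge 5: e_5 = (+2.32, +1.34);  n_5 = (+0.5002, -0.8659)
∠(n_1, n_5) = 74.69°
δ = |180° − 74.69°| = 105.31°
105.31° > 2α = 38.58°  →  invalid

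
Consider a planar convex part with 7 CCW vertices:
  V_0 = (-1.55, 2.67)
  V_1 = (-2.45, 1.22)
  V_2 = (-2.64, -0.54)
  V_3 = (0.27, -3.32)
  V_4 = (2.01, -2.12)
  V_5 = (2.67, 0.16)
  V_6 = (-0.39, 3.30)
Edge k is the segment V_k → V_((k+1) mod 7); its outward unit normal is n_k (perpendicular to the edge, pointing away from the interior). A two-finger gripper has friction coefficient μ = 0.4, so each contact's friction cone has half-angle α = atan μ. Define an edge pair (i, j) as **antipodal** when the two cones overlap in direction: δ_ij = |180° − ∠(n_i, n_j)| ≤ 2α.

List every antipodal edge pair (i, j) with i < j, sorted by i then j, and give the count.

α = atan 0.4 = 21.80°;  2α = 43.60°
n_0 = (-0.8496, +0.5274)
n_1 = (-0.9942, +0.1073)
n_2 = (-0.6908, -0.7231)
n_3 = (+0.5677, -0.8232)
n_4 = (+0.9606, -0.2781)
n_5 = (+0.7162, +0.6979)
n_6 = (-0.4773, +0.8788)
  (0,1): δ = 154.33°  ·
  (0,2): δ = 101.86°  ·
  (0,3): δ = 23.58°  ✓
  (0,4): δ = 15.68°  ✓
  (0,5): δ = 76.09°  ·
  (0,6): δ = 150.33°  ·
  (1,2): δ = 127.53°  ·
  (1,3): δ = 49.25°  ·
  (1,4): δ = 9.98°  ✓
  (1,5): δ = 50.42°  ·
  (1,6): δ = 124.67°  ·
  (2,3): δ = 101.72°  ·
  (2,4): δ = 62.45°  ·
  (2,5): δ = 2.05°  ✓
  (2,6): δ = 72.20°  ·
  (3,4): δ = 140.74°  ·
  (3,5): δ = 80.33°  ·
  (3,6): δ = 6.09°  ✓
  (4,5): δ = 119.59°  ·
  (4,6): δ = 45.35°  ·
  (5,6): δ = 105.75°  ·
antipodal pairs: 5

count = 5; pairs: (0,3), (0,4), (1,4), (2,5), (3,6)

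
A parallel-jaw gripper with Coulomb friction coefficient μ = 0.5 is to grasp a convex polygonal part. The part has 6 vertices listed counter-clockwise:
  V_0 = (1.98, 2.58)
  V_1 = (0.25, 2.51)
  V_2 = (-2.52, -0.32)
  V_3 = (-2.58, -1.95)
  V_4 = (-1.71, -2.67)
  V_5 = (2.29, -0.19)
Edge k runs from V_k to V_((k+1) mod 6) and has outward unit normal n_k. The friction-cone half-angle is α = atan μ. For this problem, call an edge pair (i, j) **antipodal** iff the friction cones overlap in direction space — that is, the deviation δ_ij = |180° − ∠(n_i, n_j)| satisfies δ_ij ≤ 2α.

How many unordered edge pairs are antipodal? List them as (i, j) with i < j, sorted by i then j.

α = atan 0.5 = 26.57°;  2α = 53.13°
n_0 = (-0.0404, +0.9992)
n_1 = (-0.7146, +0.6995)
n_2 = (-0.9993, +0.0368)
n_3 = (-0.6376, -0.7704)
n_4 = (+0.5269, -0.8499)
n_5 = (+0.9938, +0.1112)
  (0,1): δ = 136.70°  ·
  (0,2): δ = 94.43°  ·
  (0,3): δ = 41.93°  ✓
  (0,4): δ = 29.48°  ✓
  (0,5): δ = 94.07°  ·
  (1,2): δ = 137.72°  ·
  (1,3): δ = 85.22°  ·
  (1,4): δ = 13.81°  ✓
  (1,5): δ = 50.77°  ✓
  (2,3): δ = 127.50°  ·
  (2,4): δ = 56.09°  ·
  (2,5): δ = 8.49°  ✓
  (3,4): δ = 108.59°  ·
  (3,5): δ = 44.00°  ✓
  (4,5): δ = 115.41°  ·
antipodal pairs: 6

count = 6; pairs: (0,3), (0,4), (1,4), (1,5), (2,5), (3,5)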